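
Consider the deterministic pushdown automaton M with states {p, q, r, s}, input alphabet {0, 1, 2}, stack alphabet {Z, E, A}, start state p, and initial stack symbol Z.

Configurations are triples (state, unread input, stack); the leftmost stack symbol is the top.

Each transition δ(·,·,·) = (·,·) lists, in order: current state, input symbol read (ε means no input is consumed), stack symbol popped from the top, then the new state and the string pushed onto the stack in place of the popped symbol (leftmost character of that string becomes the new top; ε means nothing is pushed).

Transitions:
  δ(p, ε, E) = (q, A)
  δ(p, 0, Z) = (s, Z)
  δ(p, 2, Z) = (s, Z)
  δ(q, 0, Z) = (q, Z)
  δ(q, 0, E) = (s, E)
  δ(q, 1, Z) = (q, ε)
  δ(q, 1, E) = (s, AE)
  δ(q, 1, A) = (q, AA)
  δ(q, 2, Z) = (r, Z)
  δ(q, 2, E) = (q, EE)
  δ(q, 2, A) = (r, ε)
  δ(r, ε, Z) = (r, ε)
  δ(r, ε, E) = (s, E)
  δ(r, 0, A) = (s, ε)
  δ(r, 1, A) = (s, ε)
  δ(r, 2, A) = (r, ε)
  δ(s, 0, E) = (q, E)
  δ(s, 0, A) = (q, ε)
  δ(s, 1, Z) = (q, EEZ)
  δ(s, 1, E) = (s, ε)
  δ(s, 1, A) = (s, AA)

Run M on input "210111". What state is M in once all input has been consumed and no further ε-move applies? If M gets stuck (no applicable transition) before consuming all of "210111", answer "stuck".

(p, 210111, Z)
  read 2, top Z: go to s, push Z → (s, 10111, Z)
  read 1, top Z: go to q, push EEZ → (q, 0111, EEZ)
  read 0, top E: go to s, push E → (s, 111, EEZ)
  read 1, top E: go to s, push ε → (s, 11, EZ)
  read 1, top E: go to s, push ε → (s, 1, Z)
  read 1, top Z: go to q, push EEZ → (q, ε, EEZ)
All input consumed; M is in state q.

q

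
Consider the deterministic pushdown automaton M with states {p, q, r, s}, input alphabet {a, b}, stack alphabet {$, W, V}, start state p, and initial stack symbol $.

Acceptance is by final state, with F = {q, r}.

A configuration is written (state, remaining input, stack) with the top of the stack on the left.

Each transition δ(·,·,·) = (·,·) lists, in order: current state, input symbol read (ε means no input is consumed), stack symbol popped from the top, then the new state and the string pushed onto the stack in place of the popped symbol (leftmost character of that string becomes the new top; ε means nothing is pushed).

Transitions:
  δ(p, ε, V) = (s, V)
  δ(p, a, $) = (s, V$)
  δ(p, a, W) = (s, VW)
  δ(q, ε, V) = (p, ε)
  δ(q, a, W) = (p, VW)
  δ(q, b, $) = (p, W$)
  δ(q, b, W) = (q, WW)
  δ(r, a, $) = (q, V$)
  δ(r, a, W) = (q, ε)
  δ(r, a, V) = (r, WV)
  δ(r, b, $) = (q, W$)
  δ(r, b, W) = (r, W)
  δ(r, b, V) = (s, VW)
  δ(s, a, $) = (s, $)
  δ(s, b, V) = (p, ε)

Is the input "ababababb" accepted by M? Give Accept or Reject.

Reject

(p, ababababb, $)
  read a, top $: go to s, push V$ → (s, babababb, V$)
  read b, top V: go to p, push ε → (p, abababb, $)
  read a, top $: go to s, push V$ → (s, bababb, V$)
  read b, top V: go to p, push ε → (p, ababb, $)
  read a, top $: go to s, push V$ → (s, babb, V$)
  read b, top V: go to p, push ε → (p, abb, $)
  read a, top $: go to s, push V$ → (s, bb, V$)
  read b, top V: go to p, push ε → (p, b, $)
No transition applies at (p, b, $); input not fully consumed.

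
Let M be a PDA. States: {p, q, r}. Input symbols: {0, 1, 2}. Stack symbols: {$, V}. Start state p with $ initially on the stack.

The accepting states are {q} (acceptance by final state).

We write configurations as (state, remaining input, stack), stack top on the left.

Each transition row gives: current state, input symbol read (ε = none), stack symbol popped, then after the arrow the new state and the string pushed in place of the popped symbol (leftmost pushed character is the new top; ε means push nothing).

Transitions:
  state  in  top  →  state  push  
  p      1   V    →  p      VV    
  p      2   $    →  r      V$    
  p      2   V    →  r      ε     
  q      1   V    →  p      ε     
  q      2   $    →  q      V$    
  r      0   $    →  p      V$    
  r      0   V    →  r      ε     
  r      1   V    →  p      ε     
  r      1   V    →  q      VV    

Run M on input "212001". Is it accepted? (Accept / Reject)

Reject

No computation consumes all input and reaches a final state.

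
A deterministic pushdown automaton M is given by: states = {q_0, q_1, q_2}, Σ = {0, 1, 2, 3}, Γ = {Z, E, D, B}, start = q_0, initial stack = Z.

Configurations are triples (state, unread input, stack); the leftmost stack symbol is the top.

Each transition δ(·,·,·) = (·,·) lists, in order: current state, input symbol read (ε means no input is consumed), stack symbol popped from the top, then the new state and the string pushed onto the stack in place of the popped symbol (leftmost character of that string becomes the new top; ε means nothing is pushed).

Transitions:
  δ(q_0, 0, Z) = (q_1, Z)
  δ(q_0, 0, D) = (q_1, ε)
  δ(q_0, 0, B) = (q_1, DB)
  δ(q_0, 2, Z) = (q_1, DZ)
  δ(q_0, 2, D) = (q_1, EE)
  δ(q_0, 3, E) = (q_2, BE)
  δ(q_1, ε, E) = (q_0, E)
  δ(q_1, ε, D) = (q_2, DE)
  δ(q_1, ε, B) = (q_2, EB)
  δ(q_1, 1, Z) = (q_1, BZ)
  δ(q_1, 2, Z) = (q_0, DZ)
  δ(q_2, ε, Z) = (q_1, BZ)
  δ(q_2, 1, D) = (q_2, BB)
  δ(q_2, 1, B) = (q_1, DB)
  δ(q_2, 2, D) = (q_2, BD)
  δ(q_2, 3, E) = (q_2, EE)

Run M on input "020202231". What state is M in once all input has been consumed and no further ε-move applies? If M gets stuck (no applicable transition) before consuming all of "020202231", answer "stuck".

(q_0, 020202231, Z)
  read 0, top Z: go to q_1, push Z → (q_1, 20202231, Z)
  read 2, top Z: go to q_0, push DZ → (q_0, 0202231, DZ)
  read 0, top D: go to q_1, push ε → (q_1, 202231, Z)
  read 2, top Z: go to q_0, push DZ → (q_0, 02231, DZ)
  read 0, top D: go to q_1, push ε → (q_1, 2231, Z)
  read 2, top Z: go to q_0, push DZ → (q_0, 231, DZ)
  read 2, top D: go to q_1, push EE → (q_1, 31, EEZ)
  ε-move, top E: go to q_0, push E → (q_0, 31, EEZ)
  read 3, top E: go to q_2, push BE → (q_2, 1, BEEZ)
  read 1, top B: go to q_1, push DB → (q_1, ε, DBEEZ)
  ε-move, top D: go to q_2, push DE → (q_2, ε, DEBEEZ)
All input consumed; M is in state q_2.

q_2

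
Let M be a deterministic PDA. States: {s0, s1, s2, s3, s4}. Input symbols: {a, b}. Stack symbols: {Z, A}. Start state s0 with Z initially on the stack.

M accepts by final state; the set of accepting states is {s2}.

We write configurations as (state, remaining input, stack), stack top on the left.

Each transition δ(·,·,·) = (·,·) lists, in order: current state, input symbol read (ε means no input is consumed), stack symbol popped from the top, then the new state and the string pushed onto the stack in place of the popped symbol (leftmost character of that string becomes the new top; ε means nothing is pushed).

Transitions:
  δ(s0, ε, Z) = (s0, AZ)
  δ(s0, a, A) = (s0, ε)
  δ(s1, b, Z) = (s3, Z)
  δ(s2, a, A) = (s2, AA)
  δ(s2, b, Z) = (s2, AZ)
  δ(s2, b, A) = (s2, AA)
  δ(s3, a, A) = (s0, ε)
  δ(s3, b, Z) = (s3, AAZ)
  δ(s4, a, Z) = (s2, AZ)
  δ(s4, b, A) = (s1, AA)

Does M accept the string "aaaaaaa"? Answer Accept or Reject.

(s0, aaaaaaa, Z)
  ε-move, top Z: go to s0, push AZ → (s0, aaaaaaa, AZ)
  read a, top A: go to s0, push ε → (s0, aaaaaa, Z)
  ε-move, top Z: go to s0, push AZ → (s0, aaaaaa, AZ)
  read a, top A: go to s0, push ε → (s0, aaaaa, Z)
  ε-move, top Z: go to s0, push AZ → (s0, aaaaa, AZ)
  read a, top A: go to s0, push ε → (s0, aaaa, Z)
  ε-move, top Z: go to s0, push AZ → (s0, aaaa, AZ)
  read a, top A: go to s0, push ε → (s0, aaa, Z)
  ε-move, top Z: go to s0, push AZ → (s0, aaa, AZ)
  read a, top A: go to s0, push ε → (s0, aa, Z)
  ε-move, top Z: go to s0, push AZ → (s0, aa, AZ)
  read a, top A: go to s0, push ε → (s0, a, Z)
  ε-move, top Z: go to s0, push AZ → (s0, a, AZ)
  read a, top A: go to s0, push ε → (s0, ε, Z)
  ε-move, top Z: go to s0, push AZ → (s0, ε, AZ)
All input consumed; state s0 ∉ F and no further ε-move applies.

Reject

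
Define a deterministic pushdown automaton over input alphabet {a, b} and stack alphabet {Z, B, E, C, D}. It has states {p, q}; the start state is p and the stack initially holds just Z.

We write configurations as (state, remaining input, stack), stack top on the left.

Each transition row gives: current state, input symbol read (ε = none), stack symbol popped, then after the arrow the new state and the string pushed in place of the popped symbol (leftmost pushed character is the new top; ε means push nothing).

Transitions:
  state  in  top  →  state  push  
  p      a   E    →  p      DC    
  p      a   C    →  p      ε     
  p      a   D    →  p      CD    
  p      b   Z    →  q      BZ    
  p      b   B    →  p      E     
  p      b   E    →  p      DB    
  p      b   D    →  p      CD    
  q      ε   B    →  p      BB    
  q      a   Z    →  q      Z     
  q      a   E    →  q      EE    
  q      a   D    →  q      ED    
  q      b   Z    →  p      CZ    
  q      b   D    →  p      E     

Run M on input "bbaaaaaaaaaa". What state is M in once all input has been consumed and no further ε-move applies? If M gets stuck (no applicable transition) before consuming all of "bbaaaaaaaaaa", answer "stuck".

(p, bbaaaaaaaaaa, Z)
  read b, top Z: go to q, push BZ → (q, baaaaaaaaaa, BZ)
  ε-move, top B: go to p, push BB → (p, baaaaaaaaaa, BBZ)
  read b, top B: go to p, push E → (p, aaaaaaaaaa, EBZ)
  read a, top E: go to p, push DC → (p, aaaaaaaaa, DCBZ)
  read a, top D: go to p, push CD → (p, aaaaaaaa, CDCBZ)
  read a, top C: go to p, push ε → (p, aaaaaaa, DCBZ)
  read a, top D: go to p, push CD → (p, aaaaaa, CDCBZ)
  read a, top C: go to p, push ε → (p, aaaaa, DCBZ)
  read a, top D: go to p, push CD → (p, aaaa, CDCBZ)
  read a, top C: go to p, push ε → (p, aaa, DCBZ)
  read a, top D: go to p, push CD → (p, aa, CDCBZ)
  read a, top C: go to p, push ε → (p, a, DCBZ)
  read a, top D: go to p, push CD → (p, ε, CDCBZ)
All input consumed; M is in state p.

p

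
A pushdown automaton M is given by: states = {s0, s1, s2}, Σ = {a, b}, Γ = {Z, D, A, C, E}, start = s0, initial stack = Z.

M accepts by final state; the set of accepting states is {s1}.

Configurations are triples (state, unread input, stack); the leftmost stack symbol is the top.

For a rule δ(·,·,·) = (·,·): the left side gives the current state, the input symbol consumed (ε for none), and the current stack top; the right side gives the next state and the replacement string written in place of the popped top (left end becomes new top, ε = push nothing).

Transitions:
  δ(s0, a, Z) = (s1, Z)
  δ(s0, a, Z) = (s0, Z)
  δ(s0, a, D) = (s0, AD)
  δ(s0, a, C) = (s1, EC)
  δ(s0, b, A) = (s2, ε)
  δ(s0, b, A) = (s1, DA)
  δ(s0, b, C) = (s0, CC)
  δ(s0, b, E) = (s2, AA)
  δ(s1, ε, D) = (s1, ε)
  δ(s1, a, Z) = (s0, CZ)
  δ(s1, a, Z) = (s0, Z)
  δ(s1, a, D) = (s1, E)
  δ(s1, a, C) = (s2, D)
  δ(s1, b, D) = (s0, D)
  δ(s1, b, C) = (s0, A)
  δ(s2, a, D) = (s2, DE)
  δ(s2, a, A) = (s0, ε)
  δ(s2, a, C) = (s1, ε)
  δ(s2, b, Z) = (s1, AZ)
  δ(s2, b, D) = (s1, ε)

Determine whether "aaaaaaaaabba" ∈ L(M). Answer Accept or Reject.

Accept

One accepting computation: (s0, aaaaaaaaabba, Z) ⊢ (s1, aaaaaaaabba, Z) ⊢ (s0, aaaaaaabba, Z) ⊢ (s1, aaaaaabba, Z) ⊢ (s0, aaaaabba, Z) ⊢ (s1, aaaabba, Z) ⊢ (s0, aaabba, Z) ⊢ (s0, aabba, Z) ⊢ (s1, abba, Z) ⊢ (s0, bba, CZ) ⊢ (s0, ba, CCZ) ⊢ (s0, a, CCCZ) ⊢ (s1, ε, ECCCZ)
All input consumed and state s1 ∈ F.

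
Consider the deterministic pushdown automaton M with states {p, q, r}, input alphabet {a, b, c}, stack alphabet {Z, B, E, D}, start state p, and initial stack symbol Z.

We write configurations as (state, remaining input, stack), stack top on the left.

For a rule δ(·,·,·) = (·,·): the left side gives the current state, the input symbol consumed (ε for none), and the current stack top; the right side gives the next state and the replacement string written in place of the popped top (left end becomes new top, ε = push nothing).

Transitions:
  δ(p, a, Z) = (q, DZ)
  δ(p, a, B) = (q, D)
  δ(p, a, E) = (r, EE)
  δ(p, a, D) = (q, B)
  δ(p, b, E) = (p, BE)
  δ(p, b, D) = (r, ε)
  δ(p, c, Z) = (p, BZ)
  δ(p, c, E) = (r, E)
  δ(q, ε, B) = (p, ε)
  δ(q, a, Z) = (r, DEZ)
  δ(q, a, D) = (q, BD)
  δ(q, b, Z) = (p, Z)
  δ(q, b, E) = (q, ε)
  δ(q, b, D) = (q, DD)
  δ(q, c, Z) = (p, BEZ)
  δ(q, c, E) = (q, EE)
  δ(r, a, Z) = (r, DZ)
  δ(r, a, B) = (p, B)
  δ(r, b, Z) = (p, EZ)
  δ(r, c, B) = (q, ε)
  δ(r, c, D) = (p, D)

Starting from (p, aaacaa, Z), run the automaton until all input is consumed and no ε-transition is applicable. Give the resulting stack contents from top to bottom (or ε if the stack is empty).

DZ

(p, aaacaa, Z)
  read a, top Z: go to q, push DZ → (q, aacaa, DZ)
  read a, top D: go to q, push BD → (q, acaa, BDZ)
  ε-move, top B: go to p, push ε → (p, acaa, DZ)
  read a, top D: go to q, push B → (q, caa, BZ)
  ε-move, top B: go to p, push ε → (p, caa, Z)
  read c, top Z: go to p, push BZ → (p, aa, BZ)
  read a, top B: go to q, push D → (q, a, DZ)
  read a, top D: go to q, push BD → (q, ε, BDZ)
  ε-move, top B: go to p, push ε → (p, ε, DZ)
All input consumed in state p with stack DZ.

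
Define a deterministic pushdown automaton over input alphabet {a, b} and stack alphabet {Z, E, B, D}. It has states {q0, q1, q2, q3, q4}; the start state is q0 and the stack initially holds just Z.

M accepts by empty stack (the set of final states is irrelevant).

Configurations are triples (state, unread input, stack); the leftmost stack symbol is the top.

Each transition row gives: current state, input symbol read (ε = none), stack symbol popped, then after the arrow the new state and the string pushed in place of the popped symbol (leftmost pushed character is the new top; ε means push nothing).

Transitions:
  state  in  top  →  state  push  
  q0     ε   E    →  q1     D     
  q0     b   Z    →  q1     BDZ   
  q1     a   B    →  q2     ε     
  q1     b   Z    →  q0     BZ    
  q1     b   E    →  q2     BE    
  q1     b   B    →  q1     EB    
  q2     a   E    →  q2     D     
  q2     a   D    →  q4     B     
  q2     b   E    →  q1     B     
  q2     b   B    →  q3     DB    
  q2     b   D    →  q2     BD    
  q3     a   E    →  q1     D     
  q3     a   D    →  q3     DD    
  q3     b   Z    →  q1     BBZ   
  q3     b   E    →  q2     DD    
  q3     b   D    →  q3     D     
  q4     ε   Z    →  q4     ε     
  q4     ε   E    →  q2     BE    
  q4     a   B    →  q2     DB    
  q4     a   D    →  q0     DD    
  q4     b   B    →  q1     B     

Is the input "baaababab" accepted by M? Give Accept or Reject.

(q0, baaababab, Z)
  read b, top Z: go to q1, push BDZ → (q1, aaababab, BDZ)
  read a, top B: go to q2, push ε → (q2, aababab, DZ)
  read a, top D: go to q4, push B → (q4, ababab, BZ)
  read a, top B: go to q2, push DB → (q2, babab, DBZ)
  read b, top D: go to q2, push BD → (q2, abab, BDBZ)
No transition applies at (q2, abab, BDBZ); input not fully consumed.

Reject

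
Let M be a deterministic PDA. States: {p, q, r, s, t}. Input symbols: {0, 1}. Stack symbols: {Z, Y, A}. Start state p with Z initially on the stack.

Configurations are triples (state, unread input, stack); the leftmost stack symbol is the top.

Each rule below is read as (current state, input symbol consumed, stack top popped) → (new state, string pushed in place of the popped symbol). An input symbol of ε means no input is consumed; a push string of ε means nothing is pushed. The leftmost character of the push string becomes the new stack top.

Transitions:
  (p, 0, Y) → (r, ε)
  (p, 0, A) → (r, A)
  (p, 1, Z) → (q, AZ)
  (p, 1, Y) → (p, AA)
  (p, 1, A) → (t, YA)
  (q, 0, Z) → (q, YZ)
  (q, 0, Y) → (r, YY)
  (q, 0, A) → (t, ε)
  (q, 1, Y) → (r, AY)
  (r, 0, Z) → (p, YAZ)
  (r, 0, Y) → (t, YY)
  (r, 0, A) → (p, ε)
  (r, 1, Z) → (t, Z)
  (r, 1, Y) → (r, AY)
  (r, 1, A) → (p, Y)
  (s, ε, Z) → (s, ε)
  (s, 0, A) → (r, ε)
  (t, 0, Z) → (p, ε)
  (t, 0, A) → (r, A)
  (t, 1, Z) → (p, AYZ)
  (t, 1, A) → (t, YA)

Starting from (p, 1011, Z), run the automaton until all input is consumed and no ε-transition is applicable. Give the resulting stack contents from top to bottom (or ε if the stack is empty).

(p, 1011, Z)
  read 1, top Z: go to q, push AZ → (q, 011, AZ)
  read 0, top A: go to t, push ε → (t, 11, Z)
  read 1, top Z: go to p, push AYZ → (p, 1, AYZ)
  read 1, top A: go to t, push YA → (t, ε, YAYZ)
All input consumed in state t with stack YAYZ.

YAYZ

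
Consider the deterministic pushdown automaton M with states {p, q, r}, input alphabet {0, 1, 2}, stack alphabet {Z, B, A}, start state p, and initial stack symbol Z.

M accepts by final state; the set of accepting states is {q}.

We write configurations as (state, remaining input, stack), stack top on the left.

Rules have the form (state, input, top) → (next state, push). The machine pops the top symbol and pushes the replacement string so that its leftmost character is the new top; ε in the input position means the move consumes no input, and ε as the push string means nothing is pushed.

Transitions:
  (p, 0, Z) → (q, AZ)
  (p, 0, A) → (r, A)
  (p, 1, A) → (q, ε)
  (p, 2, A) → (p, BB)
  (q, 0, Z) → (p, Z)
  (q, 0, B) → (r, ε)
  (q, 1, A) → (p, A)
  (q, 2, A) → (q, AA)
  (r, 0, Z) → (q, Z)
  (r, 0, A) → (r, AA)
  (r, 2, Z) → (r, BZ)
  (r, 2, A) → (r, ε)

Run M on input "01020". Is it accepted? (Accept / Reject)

(p, 01020, Z)
  read 0, top Z: go to q, push AZ → (q, 1020, AZ)
  read 1, top A: go to p, push A → (p, 020, AZ)
  read 0, top A: go to r, push A → (r, 20, AZ)
  read 2, top A: go to r, push ε → (r, 0, Z)
  read 0, top Z: go to q, push Z → (q, ε, Z)
All input consumed; state q ∈ F.

Accept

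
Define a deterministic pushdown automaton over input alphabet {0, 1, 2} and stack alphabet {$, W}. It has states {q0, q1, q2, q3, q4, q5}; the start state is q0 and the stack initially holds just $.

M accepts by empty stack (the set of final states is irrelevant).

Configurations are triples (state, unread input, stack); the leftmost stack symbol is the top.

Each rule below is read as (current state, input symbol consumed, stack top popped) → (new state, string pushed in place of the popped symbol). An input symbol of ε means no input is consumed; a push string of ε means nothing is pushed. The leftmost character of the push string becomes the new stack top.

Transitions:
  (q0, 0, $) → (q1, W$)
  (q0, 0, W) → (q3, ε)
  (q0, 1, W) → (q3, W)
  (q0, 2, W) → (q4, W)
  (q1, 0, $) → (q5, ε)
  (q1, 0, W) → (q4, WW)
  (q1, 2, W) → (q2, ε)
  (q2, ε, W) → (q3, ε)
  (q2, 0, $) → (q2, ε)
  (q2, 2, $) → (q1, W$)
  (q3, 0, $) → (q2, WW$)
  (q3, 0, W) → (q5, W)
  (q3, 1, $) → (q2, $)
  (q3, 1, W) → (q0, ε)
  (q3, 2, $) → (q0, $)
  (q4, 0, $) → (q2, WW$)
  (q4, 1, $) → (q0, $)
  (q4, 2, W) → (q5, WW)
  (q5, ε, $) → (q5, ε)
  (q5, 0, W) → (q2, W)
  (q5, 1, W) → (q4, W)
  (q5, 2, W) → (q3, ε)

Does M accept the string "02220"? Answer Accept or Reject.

Accept

(q0, 02220, $)
  read 0, top $: go to q1, push W$ → (q1, 2220, W$)
  read 2, top W: go to q2, push ε → (q2, 220, $)
  read 2, top $: go to q1, push W$ → (q1, 20, W$)
  read 2, top W: go to q2, push ε → (q2, 0, $)
  read 0, top $: go to q2, push ε → (q2, ε, ε)
All input consumed and the stack is empty.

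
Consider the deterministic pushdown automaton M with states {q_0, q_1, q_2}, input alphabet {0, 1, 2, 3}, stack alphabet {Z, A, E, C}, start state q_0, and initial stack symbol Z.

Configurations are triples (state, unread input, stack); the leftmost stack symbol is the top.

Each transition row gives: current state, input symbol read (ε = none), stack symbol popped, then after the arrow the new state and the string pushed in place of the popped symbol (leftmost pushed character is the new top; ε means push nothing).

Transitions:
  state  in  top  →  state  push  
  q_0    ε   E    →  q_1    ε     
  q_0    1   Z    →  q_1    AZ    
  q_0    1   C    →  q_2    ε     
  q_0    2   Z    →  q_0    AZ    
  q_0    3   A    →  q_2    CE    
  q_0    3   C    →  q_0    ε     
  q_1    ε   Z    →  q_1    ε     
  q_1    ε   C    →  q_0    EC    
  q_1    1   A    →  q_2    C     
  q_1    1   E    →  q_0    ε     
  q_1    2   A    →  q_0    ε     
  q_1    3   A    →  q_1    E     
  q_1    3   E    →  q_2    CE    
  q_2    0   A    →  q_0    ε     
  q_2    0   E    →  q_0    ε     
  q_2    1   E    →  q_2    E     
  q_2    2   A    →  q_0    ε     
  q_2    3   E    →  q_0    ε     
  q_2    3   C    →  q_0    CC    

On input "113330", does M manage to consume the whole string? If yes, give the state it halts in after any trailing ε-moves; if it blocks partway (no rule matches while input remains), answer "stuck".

(q_0, 113330, Z) ⊢ (q_1, 13330, AZ) ⊢ (q_2, 3330, CZ) ⊢ (q_0, 330, CCZ) ⊢ (q_0, 30, CZ) ⊢ (q_0, 0, Z)
No transition for (q_0, 0, top Z); M blocks with input 0 remaining.

stuck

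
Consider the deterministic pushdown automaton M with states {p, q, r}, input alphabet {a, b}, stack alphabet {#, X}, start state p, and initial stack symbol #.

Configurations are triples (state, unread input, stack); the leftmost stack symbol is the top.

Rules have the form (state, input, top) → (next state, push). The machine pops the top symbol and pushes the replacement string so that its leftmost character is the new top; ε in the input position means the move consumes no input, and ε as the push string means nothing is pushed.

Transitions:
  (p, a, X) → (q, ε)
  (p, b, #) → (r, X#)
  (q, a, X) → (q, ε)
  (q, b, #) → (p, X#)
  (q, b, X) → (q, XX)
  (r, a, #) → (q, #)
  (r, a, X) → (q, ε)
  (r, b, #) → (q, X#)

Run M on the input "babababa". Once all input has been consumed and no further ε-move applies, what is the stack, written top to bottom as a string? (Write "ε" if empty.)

(p, babababa, #)
  read b, top #: go to r, push X# → (r, abababa, X#)
  read a, top X: go to q, push ε → (q, bababa, #)
  read b, top #: go to p, push X# → (p, ababa, X#)
  read a, top X: go to q, push ε → (q, baba, #)
  read b, top #: go to p, push X# → (p, aba, X#)
  read a, top X: go to q, push ε → (q, ba, #)
  read b, top #: go to p, push X# → (p, a, X#)
  read a, top X: go to q, push ε → (q, ε, #)
All input consumed in state q with stack #.

#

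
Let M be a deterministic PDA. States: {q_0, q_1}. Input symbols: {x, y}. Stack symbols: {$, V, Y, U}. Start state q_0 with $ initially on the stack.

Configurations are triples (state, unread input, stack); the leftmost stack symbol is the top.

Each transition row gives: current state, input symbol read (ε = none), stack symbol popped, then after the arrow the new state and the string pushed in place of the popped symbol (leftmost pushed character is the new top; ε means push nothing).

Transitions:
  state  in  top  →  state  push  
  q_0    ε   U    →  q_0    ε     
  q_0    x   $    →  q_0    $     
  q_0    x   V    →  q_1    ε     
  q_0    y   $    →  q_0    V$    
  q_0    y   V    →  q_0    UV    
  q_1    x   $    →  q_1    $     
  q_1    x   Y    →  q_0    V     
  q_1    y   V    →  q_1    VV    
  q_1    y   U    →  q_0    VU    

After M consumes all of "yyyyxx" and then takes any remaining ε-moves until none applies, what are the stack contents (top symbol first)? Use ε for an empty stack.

(q_0, yyyyxx, $)
  read y, top $: go to q_0, push V$ → (q_0, yyyxx, V$)
  read y, top V: go to q_0, push UV → (q_0, yyxx, UV$)
  ε-move, top U: go to q_0, push ε → (q_0, yyxx, V$)
  read y, top V: go to q_0, push UV → (q_0, yxx, UV$)
  ε-move, top U: go to q_0, push ε → (q_0, yxx, V$)
  read y, top V: go to q_0, push UV → (q_0, xx, UV$)
  ε-move, top U: go to q_0, push ε → (q_0, xx, V$)
  read x, top V: go to q_1, push ε → (q_1, x, $)
  read x, top $: go to q_1, push $ → (q_1, ε, $)
All input consumed in state q_1 with stack $.

$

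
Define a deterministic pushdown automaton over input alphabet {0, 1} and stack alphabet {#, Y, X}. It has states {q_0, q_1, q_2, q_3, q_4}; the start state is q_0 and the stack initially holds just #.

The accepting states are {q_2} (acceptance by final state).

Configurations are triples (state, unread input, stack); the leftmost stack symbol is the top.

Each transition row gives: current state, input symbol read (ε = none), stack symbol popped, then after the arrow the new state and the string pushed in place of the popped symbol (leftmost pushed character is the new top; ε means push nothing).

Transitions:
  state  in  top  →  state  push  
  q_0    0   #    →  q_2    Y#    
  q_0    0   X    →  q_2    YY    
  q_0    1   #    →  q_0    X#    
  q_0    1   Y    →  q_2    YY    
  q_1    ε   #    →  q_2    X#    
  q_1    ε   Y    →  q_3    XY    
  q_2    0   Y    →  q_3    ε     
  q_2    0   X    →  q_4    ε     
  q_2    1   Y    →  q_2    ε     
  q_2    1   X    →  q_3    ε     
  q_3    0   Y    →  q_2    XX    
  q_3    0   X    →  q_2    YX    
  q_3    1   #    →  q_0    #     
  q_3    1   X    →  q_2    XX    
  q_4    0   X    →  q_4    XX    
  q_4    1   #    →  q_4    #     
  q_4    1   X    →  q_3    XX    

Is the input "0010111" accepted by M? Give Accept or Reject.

(q_0, 0010111, #) ⊢ (q_2, 010111, Y#) ⊢ (q_3, 10111, #) ⊢ (q_0, 0111, #) ⊢ (q_2, 111, Y#) ⊢ (q_2, 11, #)
No transition applies at (q_2, 11, #); input not fully consumed.

Reject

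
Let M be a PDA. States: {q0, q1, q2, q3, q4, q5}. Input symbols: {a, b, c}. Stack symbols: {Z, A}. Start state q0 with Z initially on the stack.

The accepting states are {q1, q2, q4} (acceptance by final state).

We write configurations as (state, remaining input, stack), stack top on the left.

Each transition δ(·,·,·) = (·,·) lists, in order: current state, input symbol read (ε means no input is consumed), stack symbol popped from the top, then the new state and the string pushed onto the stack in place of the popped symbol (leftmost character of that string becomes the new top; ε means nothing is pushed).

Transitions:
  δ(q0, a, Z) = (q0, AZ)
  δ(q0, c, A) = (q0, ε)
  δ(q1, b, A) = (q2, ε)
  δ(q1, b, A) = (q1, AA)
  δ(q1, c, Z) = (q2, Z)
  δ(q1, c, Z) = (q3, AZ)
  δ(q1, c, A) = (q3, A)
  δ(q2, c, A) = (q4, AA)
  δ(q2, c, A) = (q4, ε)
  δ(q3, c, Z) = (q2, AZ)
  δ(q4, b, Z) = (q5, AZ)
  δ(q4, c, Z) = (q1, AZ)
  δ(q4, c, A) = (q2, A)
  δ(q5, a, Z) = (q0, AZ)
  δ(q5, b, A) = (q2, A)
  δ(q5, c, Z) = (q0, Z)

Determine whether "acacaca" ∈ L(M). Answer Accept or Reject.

Reject

No computation consumes all input and reaches a final state.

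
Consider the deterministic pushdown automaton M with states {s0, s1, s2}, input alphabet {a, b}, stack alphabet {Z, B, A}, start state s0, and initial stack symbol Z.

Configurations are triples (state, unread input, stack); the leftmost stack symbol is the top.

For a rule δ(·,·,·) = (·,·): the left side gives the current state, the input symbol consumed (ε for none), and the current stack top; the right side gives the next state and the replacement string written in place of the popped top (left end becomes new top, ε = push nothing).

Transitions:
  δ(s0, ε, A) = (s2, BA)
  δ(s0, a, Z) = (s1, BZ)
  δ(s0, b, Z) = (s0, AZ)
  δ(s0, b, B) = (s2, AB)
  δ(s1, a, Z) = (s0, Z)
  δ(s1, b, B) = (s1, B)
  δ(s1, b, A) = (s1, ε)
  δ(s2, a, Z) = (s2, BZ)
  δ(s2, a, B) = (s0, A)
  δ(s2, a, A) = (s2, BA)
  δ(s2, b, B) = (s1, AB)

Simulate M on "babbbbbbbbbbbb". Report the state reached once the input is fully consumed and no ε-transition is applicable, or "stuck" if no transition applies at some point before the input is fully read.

(s0, babbbbbbbbbbbb, Z)
  read b, top Z: go to s0, push AZ → (s0, abbbbbbbbbbbb, AZ)
  ε-move, top A: go to s2, push BA → (s2, abbbbbbbbbbbb, BAZ)
  read a, top B: go to s0, push A → (s0, bbbbbbbbbbbb, AAZ)
  ε-move, top A: go to s2, push BA → (s2, bbbbbbbbbbbb, BAAZ)
  read b, top B: go to s1, push AB → (s1, bbbbbbbbbbb, ABAAZ)
  read b, top A: go to s1, push ε → (s1, bbbbbbbbbb, BAAZ)
  read b, top B: go to s1, push B → (s1, bbbbbbbbb, BAAZ)
  read b, top B: go to s1, push B → (s1, bbbbbbbb, BAAZ)
  read b, top B: go to s1, push B → (s1, bbbbbbb, BAAZ)
  read b, top B: go to s1, push B → (s1, bbbbbb, BAAZ)
  read b, top B: go to s1, push B → (s1, bbbbb, BAAZ)
  read b, top B: go to s1, push B → (s1, bbbb, BAAZ)
  read b, top B: go to s1, push B → (s1, bbb, BAAZ)
  read b, top B: go to s1, push B → (s1, bb, BAAZ)
  read b, top B: go to s1, push B → (s1, b, BAAZ)
  read b, top B: go to s1, push B → (s1, ε, BAAZ)
All input consumed; M is in state s1.

s1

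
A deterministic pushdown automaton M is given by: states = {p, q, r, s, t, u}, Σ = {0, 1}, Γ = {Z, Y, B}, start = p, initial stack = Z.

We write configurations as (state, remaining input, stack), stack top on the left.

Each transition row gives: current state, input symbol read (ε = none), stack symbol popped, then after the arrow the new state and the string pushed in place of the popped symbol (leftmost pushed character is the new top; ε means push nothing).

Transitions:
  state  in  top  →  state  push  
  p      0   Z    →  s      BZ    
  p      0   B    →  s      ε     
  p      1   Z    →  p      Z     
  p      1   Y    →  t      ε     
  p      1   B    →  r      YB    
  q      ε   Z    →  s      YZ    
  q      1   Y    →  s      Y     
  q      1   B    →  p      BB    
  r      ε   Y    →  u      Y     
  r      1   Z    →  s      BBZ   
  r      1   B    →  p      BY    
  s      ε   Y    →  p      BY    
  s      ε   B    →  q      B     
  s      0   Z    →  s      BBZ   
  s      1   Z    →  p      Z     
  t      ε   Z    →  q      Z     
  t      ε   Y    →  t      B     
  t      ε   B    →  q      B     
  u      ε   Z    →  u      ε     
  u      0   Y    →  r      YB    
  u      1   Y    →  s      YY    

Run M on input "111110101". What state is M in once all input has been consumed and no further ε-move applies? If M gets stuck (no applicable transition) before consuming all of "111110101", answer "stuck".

p

(p, 111110101, Z)
  read 1, top Z: go to p, push Z → (p, 11110101, Z)
  read 1, top Z: go to p, push Z → (p, 1110101, Z)
  read 1, top Z: go to p, push Z → (p, 110101, Z)
  read 1, top Z: go to p, push Z → (p, 10101, Z)
  read 1, top Z: go to p, push Z → (p, 0101, Z)
  read 0, top Z: go to s, push BZ → (s, 101, BZ)
  ε-move, top B: go to q, push B → (q, 101, BZ)
  read 1, top B: go to p, push BB → (p, 01, BBZ)
  read 0, top B: go to s, push ε → (s, 1, BZ)
  ε-move, top B: go to q, push B → (q, 1, BZ)
  read 1, top B: go to p, push BB → (p, ε, BBZ)
All input consumed; M is in state p.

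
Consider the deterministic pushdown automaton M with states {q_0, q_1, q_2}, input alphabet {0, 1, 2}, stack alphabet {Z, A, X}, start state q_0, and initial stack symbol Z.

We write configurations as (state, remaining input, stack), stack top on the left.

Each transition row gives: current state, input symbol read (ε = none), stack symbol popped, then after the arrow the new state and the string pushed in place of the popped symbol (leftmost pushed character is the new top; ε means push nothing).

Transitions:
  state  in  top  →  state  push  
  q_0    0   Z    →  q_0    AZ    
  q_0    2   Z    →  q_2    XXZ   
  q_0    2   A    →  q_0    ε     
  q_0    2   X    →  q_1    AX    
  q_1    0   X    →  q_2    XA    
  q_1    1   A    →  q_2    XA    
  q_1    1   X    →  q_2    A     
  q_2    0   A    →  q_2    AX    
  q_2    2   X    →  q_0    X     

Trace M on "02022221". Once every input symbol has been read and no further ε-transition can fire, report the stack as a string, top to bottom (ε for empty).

(q_0, 02022221, Z)
  read 0, top Z: go to q_0, push AZ → (q_0, 2022221, AZ)
  read 2, top A: go to q_0, push ε → (q_0, 022221, Z)
  read 0, top Z: go to q_0, push AZ → (q_0, 22221, AZ)
  read 2, top A: go to q_0, push ε → (q_0, 2221, Z)
  read 2, top Z: go to q_2, push XXZ → (q_2, 221, XXZ)
  read 2, top X: go to q_0, push X → (q_0, 21, XXZ)
  read 2, top X: go to q_1, push AX → (q_1, 1, AXXZ)
  read 1, top A: go to q_2, push XA → (q_2, ε, XAXXZ)
All input consumed in state q_2 with stack XAXXZ.

XAXXZ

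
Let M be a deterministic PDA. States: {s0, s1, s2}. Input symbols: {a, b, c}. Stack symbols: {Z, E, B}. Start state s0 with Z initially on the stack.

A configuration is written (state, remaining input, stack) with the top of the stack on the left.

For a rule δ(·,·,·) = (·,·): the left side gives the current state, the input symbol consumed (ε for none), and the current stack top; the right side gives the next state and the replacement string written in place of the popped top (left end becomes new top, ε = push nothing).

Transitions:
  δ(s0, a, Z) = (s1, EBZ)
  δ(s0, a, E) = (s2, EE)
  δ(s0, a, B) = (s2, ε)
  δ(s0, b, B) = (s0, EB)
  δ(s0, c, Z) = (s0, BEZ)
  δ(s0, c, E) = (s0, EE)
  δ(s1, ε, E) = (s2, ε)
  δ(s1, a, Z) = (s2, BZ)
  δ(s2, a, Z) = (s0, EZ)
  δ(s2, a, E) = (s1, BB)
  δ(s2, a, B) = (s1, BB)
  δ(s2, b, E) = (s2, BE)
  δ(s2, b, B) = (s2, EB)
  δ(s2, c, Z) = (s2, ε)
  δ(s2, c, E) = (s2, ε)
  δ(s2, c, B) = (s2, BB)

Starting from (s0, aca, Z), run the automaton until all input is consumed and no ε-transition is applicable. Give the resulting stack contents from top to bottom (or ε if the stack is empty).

(s0, aca, Z) ⊢ (s1, ca, EBZ) ⊢ (s2, ca, BZ) ⊢ (s2, a, BBZ) ⊢ (s1, ε, BBBZ)
All input consumed in state s1 with stack BBBZ.

BBBZ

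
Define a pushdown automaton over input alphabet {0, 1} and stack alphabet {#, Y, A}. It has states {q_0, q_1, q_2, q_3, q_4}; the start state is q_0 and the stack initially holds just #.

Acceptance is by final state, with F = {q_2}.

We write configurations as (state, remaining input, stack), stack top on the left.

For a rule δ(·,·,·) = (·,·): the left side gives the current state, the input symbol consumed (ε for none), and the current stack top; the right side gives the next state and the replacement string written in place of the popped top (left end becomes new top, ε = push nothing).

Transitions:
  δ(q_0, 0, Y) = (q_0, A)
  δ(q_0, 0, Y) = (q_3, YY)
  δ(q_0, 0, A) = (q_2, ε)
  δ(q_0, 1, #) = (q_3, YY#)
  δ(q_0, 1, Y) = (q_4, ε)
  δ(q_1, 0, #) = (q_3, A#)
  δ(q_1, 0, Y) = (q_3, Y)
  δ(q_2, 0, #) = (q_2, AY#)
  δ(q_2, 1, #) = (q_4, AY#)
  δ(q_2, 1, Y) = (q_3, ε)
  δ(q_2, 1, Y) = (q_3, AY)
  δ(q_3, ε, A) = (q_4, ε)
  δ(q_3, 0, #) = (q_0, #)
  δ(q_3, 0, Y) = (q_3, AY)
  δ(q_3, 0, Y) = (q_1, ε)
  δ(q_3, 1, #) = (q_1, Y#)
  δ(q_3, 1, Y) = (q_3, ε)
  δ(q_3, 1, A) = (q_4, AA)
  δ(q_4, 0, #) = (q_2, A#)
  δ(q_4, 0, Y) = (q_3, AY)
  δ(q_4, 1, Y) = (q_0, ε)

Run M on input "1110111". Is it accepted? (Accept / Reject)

Reject

No computation consumes all input and reaches a final state.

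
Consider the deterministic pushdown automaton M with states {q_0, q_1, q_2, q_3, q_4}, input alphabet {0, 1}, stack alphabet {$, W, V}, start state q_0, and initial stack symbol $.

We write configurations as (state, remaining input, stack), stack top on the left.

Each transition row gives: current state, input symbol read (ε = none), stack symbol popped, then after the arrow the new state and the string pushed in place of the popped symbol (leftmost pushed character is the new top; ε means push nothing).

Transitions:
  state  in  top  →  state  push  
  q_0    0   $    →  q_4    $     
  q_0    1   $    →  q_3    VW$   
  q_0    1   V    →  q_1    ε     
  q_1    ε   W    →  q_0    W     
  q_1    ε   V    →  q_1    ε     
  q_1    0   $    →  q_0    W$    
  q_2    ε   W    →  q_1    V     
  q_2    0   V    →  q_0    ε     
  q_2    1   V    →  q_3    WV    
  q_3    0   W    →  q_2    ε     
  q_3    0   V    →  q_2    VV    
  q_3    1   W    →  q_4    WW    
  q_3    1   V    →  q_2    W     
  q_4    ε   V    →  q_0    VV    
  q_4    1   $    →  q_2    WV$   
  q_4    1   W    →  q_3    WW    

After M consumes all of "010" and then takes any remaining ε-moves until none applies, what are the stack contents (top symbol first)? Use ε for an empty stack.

(q_0, 010, $)
  read 0, top $: go to q_4, push $ → (q_4, 10, $)
  read 1, top $: go to q_2, push WV$ → (q_2, 0, WV$)
  ε-move, top W: go to q_1, push V → (q_1, 0, VV$)
  ε-move, top V: go to q_1, push ε → (q_1, 0, V$)
  ε-move, top V: go to q_1, push ε → (q_1, 0, $)
  read 0, top $: go to q_0, push W$ → (q_0, ε, W$)
All input consumed in state q_0 with stack W$.

W$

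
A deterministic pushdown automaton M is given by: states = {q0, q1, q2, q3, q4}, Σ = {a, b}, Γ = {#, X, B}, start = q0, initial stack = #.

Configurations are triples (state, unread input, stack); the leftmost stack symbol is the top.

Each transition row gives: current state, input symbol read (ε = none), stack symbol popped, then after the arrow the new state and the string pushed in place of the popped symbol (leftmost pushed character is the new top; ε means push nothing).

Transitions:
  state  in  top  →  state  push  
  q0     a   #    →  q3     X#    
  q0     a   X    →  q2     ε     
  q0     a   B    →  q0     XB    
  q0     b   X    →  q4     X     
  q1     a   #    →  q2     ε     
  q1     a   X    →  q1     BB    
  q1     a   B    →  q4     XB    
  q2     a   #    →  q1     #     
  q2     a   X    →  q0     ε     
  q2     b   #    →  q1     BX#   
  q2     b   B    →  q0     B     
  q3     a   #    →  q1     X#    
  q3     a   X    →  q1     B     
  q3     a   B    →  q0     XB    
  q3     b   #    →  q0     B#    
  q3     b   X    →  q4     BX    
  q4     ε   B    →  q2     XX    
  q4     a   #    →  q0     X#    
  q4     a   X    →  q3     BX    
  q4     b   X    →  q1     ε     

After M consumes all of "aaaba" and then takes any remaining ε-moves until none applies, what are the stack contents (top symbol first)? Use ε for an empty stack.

(q0, aaaba, #) ⊢ (q3, aaba, X#) ⊢ (q1, aba, B#) ⊢ (q4, ba, XB#) ⊢ (q1, a, B#) ⊢ (q4, ε, XB#)
All input consumed in state q4 with stack XB#.

XB#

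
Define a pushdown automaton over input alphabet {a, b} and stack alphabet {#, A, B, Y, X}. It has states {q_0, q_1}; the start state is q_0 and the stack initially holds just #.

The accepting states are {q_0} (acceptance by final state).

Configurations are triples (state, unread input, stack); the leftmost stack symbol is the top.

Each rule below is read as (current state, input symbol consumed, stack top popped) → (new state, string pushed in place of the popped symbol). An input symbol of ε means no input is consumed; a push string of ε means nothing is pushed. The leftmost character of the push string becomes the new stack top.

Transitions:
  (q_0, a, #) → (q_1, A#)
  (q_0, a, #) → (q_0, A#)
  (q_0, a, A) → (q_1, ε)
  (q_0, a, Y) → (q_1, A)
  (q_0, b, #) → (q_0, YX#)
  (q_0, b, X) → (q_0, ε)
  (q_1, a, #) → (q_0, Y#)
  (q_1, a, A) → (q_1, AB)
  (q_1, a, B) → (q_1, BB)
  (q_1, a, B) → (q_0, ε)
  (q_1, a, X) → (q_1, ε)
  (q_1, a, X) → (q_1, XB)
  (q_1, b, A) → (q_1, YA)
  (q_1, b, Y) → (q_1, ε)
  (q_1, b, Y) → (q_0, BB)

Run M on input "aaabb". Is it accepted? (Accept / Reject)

One accepting computation: (q_0, aaabb, #) ⊢ (q_1, aabb, A#) ⊢ (q_1, abb, AB#) ⊢ (q_1, bb, ABB#) ⊢ (q_1, b, YABB#) ⊢ (q_0, ε, BBABB#)
All input consumed and state q_0 ∈ F.

Accept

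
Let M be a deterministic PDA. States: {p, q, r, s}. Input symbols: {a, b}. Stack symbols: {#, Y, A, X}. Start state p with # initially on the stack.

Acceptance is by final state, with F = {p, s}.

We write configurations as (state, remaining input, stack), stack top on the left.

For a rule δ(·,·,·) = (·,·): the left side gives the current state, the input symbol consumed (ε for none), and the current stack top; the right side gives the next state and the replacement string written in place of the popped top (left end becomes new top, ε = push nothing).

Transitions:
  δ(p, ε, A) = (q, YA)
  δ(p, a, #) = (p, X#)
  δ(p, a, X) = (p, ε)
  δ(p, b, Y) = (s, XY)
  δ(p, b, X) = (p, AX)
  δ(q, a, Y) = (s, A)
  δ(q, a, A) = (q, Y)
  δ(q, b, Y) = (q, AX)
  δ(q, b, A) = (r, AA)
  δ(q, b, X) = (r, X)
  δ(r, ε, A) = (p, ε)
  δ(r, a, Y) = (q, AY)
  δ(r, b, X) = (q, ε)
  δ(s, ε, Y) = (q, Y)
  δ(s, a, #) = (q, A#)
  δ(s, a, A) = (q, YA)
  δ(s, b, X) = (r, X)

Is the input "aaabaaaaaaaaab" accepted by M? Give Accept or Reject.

Reject

(p, aaabaaaaaaaaab, #)
  read a, top #: go to p, push X# → (p, aabaaaaaaaaab, X#)
  read a, top X: go to p, push ε → (p, abaaaaaaaaab, #)
  read a, top #: go to p, push X# → (p, baaaaaaaaab, X#)
  read b, top X: go to p, push AX → (p, aaaaaaaaab, AX#)
  ε-move, top A: go to q, push YA → (q, aaaaaaaaab, YAX#)
  read a, top Y: go to s, push A → (s, aaaaaaaab, AAX#)
  read a, top A: go to q, push YA → (q, aaaaaaab, YAAX#)
  read a, top Y: go to s, push A → (s, aaaaaab, AAAX#)
  read a, top A: go to q, push YA → (q, aaaaab, YAAAX#)
  read a, top Y: go to s, push A → (s, aaaab, AAAAX#)
  read a, top A: go to q, push YA → (q, aaab, YAAAAX#)
  read a, top Y: go to s, push A → (s, aab, AAAAAX#)
  read a, top A: go to q, push YA → (q, ab, YAAAAAX#)
  read a, top Y: go to s, push A → (s, b, AAAAAAX#)
No transition applies at (s, b, AAAAAAX#); input not fully consumed.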